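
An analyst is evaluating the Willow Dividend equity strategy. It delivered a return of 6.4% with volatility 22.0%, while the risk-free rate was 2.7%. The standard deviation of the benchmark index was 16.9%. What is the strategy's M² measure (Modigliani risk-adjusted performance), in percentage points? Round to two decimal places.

Sharpe = (Rp − Rf) / σp = (6.4% − 2.7%) / 22.0% = 0.1682
M² = Rf + Sharpe × σm = 2.7% + 0.1682 × 16.9% = 5.5426%

5.54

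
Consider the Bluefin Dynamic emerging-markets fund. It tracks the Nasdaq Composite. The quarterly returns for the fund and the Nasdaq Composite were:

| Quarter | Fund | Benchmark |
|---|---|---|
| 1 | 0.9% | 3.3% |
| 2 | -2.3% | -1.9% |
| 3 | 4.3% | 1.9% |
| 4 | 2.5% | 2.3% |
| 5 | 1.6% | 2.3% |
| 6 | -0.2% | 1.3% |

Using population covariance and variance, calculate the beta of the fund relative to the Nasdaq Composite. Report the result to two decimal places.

0.88

r̄p = 1.1333%,  r̄m = 1.5333%
Cov = Σ(rp − r̄p)(rm − r̄m) / 6 = 2.3756
Var(rm) = Σ(rm − r̄m)² / 6 = 2.7122
β = Cov / Var = 2.3756 / 2.7122 = 0.8759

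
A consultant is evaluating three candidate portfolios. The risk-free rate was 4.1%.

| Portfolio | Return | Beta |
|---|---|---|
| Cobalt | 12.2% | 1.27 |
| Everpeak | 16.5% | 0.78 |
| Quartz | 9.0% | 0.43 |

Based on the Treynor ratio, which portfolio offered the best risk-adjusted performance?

Cobalt: Treynor = (12.2% − 4.1%) / 1.27 = 6.378
Everpeak: Treynor = (16.5% − 4.1%) / 0.78 = 15.897
Quartz: Treynor = (9.0% − 4.1%) / 0.43 = 11.395
Highest: Everpeak (15.897).

Everpeak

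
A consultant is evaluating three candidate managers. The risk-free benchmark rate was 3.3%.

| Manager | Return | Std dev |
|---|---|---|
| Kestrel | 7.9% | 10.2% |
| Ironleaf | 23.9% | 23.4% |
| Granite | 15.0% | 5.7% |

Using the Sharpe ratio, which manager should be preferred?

Kestrel: Sharpe ratio = (7.9% − 3.3%) / 10.2% = 0.451
Ironleaf: Sharpe ratio = (23.9% − 3.3%) / 23.4% = 0.880
Granite: Sharpe ratio = (15.0% − 3.3%) / 5.7% = 2.053
Highest: Granite (2.053).

Granite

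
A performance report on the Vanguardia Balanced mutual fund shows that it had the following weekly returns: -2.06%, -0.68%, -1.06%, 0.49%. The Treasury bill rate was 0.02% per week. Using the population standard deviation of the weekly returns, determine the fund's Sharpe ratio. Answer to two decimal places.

r̄ = (-2.06 − 0.68 − 1.06 + 0.49) / 4 = -3.310 / 4 = -0.8275%
Σ(r − r̄)² = (-2.06 − (-0.8275))² + (-0.68 − (-0.8275))² + (-1.06 − (-0.8275))² + … = 3.3307
σ = √[3.3307 / 4] = 0.9125%
Sharpe = (r̄ − rf) / σ = (-0.8275 − 0.02) / 0.9125 = -0.8475 / 0.9125 = -0.9288

-0.93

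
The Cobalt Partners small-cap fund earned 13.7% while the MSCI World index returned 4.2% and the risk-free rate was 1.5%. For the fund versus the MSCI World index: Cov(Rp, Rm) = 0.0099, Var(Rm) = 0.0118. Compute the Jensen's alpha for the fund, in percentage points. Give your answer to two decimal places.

β = Cov / Var = 0.0099 / 0.0118 = 0.8390
E[R] = Rf + β(Rm − Rf) = 1.5% + 0.8390 × (4.2% − 1.5%) = 3.7653%
α = Rp − E[R] = 13.7% − 3.7653% = 9.9347

9.93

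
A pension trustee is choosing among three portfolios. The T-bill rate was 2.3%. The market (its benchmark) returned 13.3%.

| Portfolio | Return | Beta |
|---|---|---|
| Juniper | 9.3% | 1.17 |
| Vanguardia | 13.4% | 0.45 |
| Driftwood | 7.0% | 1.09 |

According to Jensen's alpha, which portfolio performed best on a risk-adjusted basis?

Vanguardia

Juniper: α = 9.3% − [2.3% + 1.17 × (13.3% − 2.3%)] = -5.870
Vanguardia: α = 13.4% − [2.3% + 0.45 × (13.3% − 2.3%)] = 6.150
Driftwood: α = 7.0% − [2.3% + 1.09 × (13.3% − 2.3%)] = -7.290
Highest: Vanguardia (6.150).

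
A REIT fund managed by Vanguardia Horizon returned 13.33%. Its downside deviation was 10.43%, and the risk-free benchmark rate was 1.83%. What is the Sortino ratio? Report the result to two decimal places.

1.10

Sortino = (Rp − Rf) / σd = (13.33% − 1.83%) / 10.43% = 11.50% / 10.43% = 1.1026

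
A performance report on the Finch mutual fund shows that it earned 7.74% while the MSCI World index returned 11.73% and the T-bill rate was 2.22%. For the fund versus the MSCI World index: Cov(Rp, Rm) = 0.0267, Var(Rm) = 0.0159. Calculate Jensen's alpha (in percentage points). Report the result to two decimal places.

β = Cov / Var = 0.0267 / 0.0159 = 1.6792
E[R] = Rf + β(Rm − Rf) = 2.22% + 1.6792 × (11.73% − 2.22%) = 18.1892%
α = Rp − E[R] = 7.74% − 18.1892% = -10.4492

-10.45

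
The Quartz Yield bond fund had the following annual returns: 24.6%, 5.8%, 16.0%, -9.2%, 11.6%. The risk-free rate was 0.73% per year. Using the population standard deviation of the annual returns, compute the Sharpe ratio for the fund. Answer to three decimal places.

μ = (24.6 + 5.8 + 16 − 9.2 + 11.6) / 5 = 48.80 / 5 = 9.7600%
Σ(r − μ)² = (24.6 − 9.7600)² + (5.8 − 9.7600)² + (16 − 9.7600)² + … = 637.7120
σ = √[637.7120 / 5] = 11.2935%
Sharpe = (μ − rf) / σ = (9.7600 − 0.73) / 11.2935 = 9.0300 / 11.2935 = 0.7996

0.800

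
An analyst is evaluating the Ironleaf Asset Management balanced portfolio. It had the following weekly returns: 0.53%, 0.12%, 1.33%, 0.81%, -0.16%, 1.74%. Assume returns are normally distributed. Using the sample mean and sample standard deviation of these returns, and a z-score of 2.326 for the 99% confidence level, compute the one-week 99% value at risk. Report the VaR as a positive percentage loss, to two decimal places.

0.95

μ = (0.53 + 0.12 + 1.33 + 0.81 − 0.16 + 1.74) / 6 = 4.370 / 6 = 0.7283%
Sample σ = √[Σ(r − μ)² / 5] = √[2.5907 / 5] = √0.5181 = 0.7198%
VaR = −(μ − z·σ) = −(0.7283 − 2.326 × 0.7198) = −(-0.9460) = 0.9460%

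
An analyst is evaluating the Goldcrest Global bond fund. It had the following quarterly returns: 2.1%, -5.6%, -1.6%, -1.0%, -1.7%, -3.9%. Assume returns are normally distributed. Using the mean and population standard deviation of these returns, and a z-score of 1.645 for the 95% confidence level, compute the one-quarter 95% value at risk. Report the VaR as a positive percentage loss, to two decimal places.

Mean return r̄ = -11.70 / 6 = -1.9500%
Population std dev = √[34.6150 / 6] = 2.4019%
VaR = −(r̄ − z·σ) = −(-1.9500 − 1.645 × 2.4019) = −(-5.9011) = 5.9011%

5.90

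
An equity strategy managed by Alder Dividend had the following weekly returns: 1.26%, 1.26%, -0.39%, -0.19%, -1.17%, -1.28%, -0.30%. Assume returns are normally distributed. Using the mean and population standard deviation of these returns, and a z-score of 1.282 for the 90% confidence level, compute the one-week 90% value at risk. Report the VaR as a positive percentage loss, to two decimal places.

μ = (1.26 + 1.26 − 0.39 − 0.19 − 1.17 − 1.28 − 0.3) / 7 = -0.810 / 7 = -0.1157%
Σ(r − μ)² = (1.26 − (-0.1157))² + (1.26 − (-0.1157))² + … = 6.3670
σ = √[6.3670 / 7] = 0.9537%
VaR = −(μ − z·σ) = −(-0.1157 − 1.282 × 0.9537) = −(-1.3383) = 1.3383%

1.34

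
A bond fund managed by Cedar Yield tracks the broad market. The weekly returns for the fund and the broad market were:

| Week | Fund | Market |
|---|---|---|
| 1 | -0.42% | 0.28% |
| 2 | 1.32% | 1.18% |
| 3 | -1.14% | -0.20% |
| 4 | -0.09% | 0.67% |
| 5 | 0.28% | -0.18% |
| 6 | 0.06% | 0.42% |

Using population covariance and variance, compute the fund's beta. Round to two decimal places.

1.14

r̄p = 0.0017%,  r̄m = 0.3617%
Cov = Σ(rp − r̄p)(rm − r̄m) / 6 = 0.2631
Var(rm) = Σ(rm − r̄m)² / 6 = 0.2306
β = Cov / Var = 0.2631 / 0.2306 = 1.1409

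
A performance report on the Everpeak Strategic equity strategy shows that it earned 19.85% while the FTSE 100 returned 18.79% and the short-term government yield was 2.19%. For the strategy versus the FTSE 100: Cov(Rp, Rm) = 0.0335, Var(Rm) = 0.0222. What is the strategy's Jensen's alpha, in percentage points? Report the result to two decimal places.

-7.39

β = Cov / Var = 0.0335 / 0.0222 = 1.5090
E[R] = Rf + β(Rm − Rf) = 2.19% + 1.5090 × (18.79% − 2.19%) = 27.2394%
α = Rp − E[R] = 19.85% − 27.2394% = -7.3894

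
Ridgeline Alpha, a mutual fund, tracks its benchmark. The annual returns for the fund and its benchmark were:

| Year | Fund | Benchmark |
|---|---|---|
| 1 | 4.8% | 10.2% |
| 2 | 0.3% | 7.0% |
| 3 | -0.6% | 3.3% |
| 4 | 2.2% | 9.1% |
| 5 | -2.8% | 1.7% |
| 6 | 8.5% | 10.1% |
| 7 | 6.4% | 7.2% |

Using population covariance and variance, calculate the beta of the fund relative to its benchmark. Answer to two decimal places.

r̄p = 2.6857%,  r̄m = 6.9429%
Cov = Σ(rp − r̄p)(rm − r̄m) / 7 = 9.3920
Var(rm) = Σ(rm − r̄m)² / 7 = 9.4367
β = Cov / Var = 9.3920 / 9.4367 = 0.9953

1.00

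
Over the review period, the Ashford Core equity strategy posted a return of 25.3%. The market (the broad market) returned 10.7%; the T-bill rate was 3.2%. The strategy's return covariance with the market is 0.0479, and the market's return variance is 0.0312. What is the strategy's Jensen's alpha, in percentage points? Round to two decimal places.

10.59

β = Cov / Var = 0.0479 / 0.0312 = 1.5353
E[R] = Rf + β(Rm − Rf) = 3.2% + 1.5353 × (10.7% − 3.2%) = 14.7148%
α = Rp − E[R] = 25.3% − 14.7148% = 10.5852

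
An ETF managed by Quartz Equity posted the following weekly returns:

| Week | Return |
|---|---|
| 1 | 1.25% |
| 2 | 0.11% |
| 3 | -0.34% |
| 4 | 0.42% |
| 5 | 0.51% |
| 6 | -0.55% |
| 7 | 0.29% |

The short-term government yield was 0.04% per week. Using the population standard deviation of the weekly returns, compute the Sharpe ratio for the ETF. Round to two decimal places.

0.37

Mean return r̄ = 1.690 / 7 = 0.2414%
Population std dev = √[2.1053 / 7] = 0.5484%
Sharpe = (r̄ − rf) / σ = (0.2414 − 0.04) / 0.5484 = 0.2014 / 0.5484 = 0.3673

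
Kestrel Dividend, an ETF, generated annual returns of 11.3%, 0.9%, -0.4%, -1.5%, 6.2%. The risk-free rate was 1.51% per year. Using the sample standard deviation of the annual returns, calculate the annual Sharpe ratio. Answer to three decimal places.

0.334

r̄ = (11.3 + 0.9 − 0.4 − 1.5 + 6.2) / 5 = 16.50 / 5 = 3.3000%
Σ(r − r̄)² = (11.3 − 3.3000)² + (0.9 − 3.3000)² + (-0.4 − 3.3000)² + … = 114.9000
sample σ = √(114.9000 / 4) = √28.7250 = 5.3596%
Sharpe = (r̄ − rf) / σ = (3.3000 − 1.51) / 5.3596 = 1.7900 / 5.3596 = 0.3340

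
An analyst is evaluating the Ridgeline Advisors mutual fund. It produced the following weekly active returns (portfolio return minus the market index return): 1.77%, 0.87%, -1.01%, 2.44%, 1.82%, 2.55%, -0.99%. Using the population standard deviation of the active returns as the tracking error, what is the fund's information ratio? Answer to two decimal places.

Mean return r̄ = 7.450 / 7 = 1.0643%
Population std dev = √[13.7296 / 7] = 1.4005%
IR = r̄ / tracking error = 1.0643 / 1.4005 = 0.7599

0.76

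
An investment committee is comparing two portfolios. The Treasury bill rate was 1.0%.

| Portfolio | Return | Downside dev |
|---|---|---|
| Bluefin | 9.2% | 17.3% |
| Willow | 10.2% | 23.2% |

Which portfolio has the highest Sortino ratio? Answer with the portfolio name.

Bluefin: Sortino ratio = (9.2% − 1.0%) / 17.3% = 0.474
Willow: Sortino ratio = (10.2% − 1.0%) / 23.2% = 0.397
Highest: Bluefin (0.474).

Bluefin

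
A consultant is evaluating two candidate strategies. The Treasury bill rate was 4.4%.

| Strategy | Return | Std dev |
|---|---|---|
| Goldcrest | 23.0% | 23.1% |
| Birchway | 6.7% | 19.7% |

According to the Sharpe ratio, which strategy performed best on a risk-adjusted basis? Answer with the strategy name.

Goldcrest: Sharpe ratio = (23.0% − 4.4%) / 23.1% = 0.805
Birchway: Sharpe ratio = (6.7% − 4.4%) / 19.7% = 0.117
Highest: Goldcrest (0.805).

Goldcrest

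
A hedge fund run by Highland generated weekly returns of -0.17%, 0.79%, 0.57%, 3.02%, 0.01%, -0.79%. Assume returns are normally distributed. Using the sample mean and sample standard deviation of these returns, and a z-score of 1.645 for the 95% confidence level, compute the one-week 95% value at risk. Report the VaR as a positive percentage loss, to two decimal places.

μ = (-0.17 + 0.79 + 0.57 + 3.02 + 0.01 − 0.79) / 6 = 3.430 / 6 = 0.5717%
Σ(r − μ)² = (-0.17 − 0.5717)² + (0.79 − 0.5717)² + (0.57 − 0.5717)² + … = 8.7617
sample σ = √(8.7617 / 5) = √1.7523 = 1.3237%
VaR = −(μ − z·σ) = −(0.5717 − 1.645 × 1.3237) = −(-1.6058) = 1.6058%

1.61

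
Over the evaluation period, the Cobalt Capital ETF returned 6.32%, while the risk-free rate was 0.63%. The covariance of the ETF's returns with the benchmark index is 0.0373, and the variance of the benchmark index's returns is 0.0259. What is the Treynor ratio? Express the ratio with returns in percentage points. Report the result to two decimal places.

β = Cov / Var = 0.0373 / 0.0259 = 1.4402
Treynor = (Rp − Rf) / β = (6.32% − 0.63%) / 1.4402 = 5.69 / 1.4402 = 3.9508

3.95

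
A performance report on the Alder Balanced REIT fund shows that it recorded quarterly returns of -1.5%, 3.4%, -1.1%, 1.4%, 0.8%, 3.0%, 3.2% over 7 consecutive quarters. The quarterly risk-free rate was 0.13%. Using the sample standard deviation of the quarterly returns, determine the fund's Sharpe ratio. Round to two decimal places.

Mean return r̄ = 9.20 / 7 = 1.3143%
Σ(r − r̄)² = (-1.5 − 1.3143)² + (3.4 − 1.3143)² + … = 24.7686
sample σ = √(24.7686 / 6) = √4.1281 = 2.0318%
Sharpe = (r̄ − rf) / σ = (1.3143 − 0.13) / 2.0318 = 1.1843 / 2.0318 = 0.5829

0.58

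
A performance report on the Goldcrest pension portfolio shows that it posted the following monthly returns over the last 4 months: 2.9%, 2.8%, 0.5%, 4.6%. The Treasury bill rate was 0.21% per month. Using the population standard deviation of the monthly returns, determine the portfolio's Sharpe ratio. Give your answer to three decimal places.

1.708

μ = (2.9 + 2.8 + 0.5 + 4.6) / 4 = 10.80 / 4 = 2.7000%
Population std dev = √[8.5000 / 4] = 1.4577%
Sharpe = (μ − rf) / σ = (2.7000 − 0.21) / 1.4577 = 2.4900 / 1.4577 = 1.7082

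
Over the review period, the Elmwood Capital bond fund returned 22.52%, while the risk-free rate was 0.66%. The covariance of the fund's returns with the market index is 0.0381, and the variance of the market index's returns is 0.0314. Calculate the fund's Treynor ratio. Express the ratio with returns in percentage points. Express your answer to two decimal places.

18.02

β = Cov / Var = 0.0381 / 0.0314 = 1.2134
Treynor = (Rp − Rf) / β = (22.52% − 0.66%) / 1.2134 = 21.86 / 1.2134 = 18.0155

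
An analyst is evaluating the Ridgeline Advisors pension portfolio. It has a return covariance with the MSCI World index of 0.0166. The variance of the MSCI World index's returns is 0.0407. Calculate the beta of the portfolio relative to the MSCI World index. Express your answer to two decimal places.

0.41

β = Cov(Rp, Rm) / Var(Rm) = 0.0166 / 0.0407 = 0.4079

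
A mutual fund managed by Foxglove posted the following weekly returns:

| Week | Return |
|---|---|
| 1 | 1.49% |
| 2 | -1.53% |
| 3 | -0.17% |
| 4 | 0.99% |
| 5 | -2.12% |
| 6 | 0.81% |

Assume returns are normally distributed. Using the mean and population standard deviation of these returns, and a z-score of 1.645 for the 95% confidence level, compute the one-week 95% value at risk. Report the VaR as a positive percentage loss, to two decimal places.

2.28

Mean return r̄ = -0.530 / 6 = -0.0883%
Population σ = √[Σ(r − r̄)² / 6] = √[10.6737 / 6] = √1.7790 = 1.3338%
VaR = −(r̄ − z·σ) = −(-0.0883 − 1.645 × 1.3338) = −(-2.2824) = 2.2824%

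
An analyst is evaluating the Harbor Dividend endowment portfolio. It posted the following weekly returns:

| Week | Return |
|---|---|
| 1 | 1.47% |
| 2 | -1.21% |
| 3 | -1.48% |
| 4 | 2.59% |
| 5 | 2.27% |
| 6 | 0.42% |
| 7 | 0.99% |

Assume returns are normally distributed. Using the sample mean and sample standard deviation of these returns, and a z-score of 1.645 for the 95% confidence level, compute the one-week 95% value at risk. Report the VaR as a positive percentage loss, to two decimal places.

1.90

r̄ = (1.47 − 1.21 − 1.48 + 2.59 + 2.27 + 0.42 + 0.99) / 7 = 0.7214%
Sample σ = √[Σ(r − r̄)² / 6] = √[15.1897 / 6] = √2.5316 = 1.5911%
VaR = −(r̄ − z·σ) = −(0.7214 − 1.645 × 1.5911) = −(-1.8960) = 1.8960%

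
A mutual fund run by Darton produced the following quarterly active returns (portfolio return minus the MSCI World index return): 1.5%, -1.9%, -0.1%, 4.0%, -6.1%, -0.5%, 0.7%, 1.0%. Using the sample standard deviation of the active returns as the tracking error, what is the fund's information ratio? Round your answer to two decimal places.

-0.06

r̄ = (1.5 − 1.9 − 0.1 + 4 − 6.1 − 0.5 + 0.7 + 1) / 8 = -0.1750%
Sample std dev = √[60.5750 / 7] = 2.9417%
IR = r̄ / tracking error = -0.1750 / 2.9417 = -0.0595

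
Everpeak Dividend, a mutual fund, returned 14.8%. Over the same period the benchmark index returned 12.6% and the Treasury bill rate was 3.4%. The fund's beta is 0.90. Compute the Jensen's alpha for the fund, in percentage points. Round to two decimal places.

3.12

CAPM expected return = Rf + β(Rm − Rf) = 3.4% + 0.90 × (12.6% − 3.4%) = 3.4 + 0.90 × 9.20 = 11.6800%
Jensen's α = Rp − E[R] = 14.8% − 11.6800% = 3.1200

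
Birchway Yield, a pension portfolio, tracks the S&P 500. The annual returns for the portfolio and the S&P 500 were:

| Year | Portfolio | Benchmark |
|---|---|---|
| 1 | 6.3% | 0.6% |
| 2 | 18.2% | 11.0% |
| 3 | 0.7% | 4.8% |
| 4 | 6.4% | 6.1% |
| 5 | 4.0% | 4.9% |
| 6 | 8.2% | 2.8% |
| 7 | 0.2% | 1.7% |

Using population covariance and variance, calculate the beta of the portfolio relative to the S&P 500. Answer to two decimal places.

r̄p = 6.2857%,  r̄m = 4.5571%
Cov = Σ(rp − r̄p)(rm − r̄m) / 7 = 12.6808
Var(rm) = Σ(rm − r̄m)² / 7 = 10.1396
β = Cov / Var = 12.6808 / 10.1396 = 1.2506

1.25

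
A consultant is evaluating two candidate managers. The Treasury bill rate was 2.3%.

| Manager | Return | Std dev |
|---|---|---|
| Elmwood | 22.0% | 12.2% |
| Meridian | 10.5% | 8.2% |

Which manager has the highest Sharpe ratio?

Elmwood: Sharpe ratio = (22.0% − 2.3%) / 12.2% = 1.615
Meridian: Sharpe ratio = (10.5% − 2.3%) / 8.2% = 1.000
Highest: Elmwood (1.615).

Elmwood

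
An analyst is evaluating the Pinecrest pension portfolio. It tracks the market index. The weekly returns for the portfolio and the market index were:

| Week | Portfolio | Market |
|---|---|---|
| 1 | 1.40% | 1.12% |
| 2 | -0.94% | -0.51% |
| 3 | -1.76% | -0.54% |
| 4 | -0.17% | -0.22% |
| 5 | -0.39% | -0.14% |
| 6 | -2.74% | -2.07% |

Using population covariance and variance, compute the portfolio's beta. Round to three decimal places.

r̄p = -0.7667%,  r̄m = -0.3933%
Cov = Σ(rp − r̄p)(rm − r̄m) / 6 = 1.1587
Var(rm) = Σ(rm − r̄m)² / 6 = 0.8718
β = Cov / Var = 1.1587 / 0.8718 = 1.3291

1.329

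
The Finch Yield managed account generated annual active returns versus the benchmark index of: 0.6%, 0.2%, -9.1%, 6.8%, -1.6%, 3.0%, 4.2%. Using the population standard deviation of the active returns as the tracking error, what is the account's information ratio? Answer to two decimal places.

r̄ = (0.6 + 0.2 − 9.1 + 6.8 − 1.6 + 3 + 4.2) / 7 = 0.5857%
Population std dev = √[156.2486 / 7] = 4.7245%
IR = r̄ / tracking error = 0.5857 / 4.7245 = 0.1240

0.12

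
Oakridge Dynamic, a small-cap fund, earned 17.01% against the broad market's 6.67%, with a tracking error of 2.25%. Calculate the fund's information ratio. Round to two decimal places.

4.60

IR = (Rp − Rb) / TE = (17.01% − 6.67%) / 2.25% = 10.34% / 2.25% = 4.5956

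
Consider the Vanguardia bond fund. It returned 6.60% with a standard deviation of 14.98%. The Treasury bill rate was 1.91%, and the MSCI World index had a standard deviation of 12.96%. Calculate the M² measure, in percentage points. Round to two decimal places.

5.97

Sharpe = (Rp − Rf) / σp = (6.60% − 1.91%) / 14.98% = 0.3131
M² = Rf + Sharpe × σm = 1.91% + 0.3131 × 12.96% = 5.9678%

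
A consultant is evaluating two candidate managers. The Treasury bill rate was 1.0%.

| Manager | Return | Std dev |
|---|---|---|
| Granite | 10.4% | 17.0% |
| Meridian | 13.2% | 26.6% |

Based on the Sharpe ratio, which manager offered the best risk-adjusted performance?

Granite

Granite: Sharpe ratio = (10.4% − 1.0%) / 17.0% = 0.553
Meridian: Sharpe ratio = (13.2% − 1.0%) / 26.6% = 0.459
Highest: Granite (0.553).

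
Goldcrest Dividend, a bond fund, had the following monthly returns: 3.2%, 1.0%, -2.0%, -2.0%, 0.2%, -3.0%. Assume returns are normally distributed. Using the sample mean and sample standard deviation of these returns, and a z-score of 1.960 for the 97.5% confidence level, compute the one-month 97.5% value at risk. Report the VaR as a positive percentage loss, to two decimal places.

5.00

Mean return r̄ = -2.60 / 6 = -0.4333%
Sample σ = √[Σ(r − r̄)² / 5] = √[27.1533 / 5] = √5.4307 = 2.3304%
VaR = −(r̄ − z·σ) = −(-0.4333 − 1.960 × 2.3304) = −(-5.0009) = 5.0009%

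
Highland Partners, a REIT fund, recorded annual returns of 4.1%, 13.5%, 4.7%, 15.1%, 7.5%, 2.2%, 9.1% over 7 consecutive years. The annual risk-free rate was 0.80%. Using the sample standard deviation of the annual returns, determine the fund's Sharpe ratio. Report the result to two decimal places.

1.49

Mean return r̄ = 56.20 / 7 = 8.0286%
Sample std dev = √[141.8543 / 6] = 4.8623%
Sharpe = (r̄ − rf) / σ = (8.0286 − 0.8) / 4.8623 = 7.2286 / 4.8623 = 1.4867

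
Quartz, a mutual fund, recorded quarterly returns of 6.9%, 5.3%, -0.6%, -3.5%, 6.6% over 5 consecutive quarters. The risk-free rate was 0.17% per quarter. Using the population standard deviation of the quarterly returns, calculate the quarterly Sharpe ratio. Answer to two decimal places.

0.66

r̄ = (6.9 + 5.3 − 0.6 − 3.5 + 6.6) / 5 = 2.9400%
Σ(r − r̄)² = 88.6520; population σ = √(88.6520/5) = 4.2107%
Sharpe = (r̄ − rf) / σ = (2.9400 − 0.17) / 4.2107 = 2.7700 / 4.2107 = 0.6578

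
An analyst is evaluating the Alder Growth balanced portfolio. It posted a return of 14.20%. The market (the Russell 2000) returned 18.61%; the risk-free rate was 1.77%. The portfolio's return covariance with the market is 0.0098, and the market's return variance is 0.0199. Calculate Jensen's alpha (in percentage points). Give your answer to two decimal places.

4.14

β = Cov / Var = 0.0098 / 0.0199 = 0.4925
E[R] = Rf + β(Rm − Rf) = 1.77% + 0.4925 × (18.61% − 1.77%) = 10.0637%
α = Rp − E[R] = 14.20% − 10.0637% = 4.1363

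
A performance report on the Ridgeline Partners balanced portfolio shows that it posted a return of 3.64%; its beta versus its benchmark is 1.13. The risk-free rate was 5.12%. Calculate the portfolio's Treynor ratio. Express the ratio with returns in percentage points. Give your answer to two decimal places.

Treynor = (Rp − Rf) / β = (3.64% − 5.12%) / 1.13 = -1.48 / 1.13 = -1.3097

-1.31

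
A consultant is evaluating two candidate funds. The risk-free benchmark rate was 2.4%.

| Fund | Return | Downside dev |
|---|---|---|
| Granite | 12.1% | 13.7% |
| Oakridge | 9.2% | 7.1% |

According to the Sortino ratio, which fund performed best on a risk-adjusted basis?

Granite: Sortino ratio = (12.1% − 2.4%) / 13.7% = 0.708
Oakridge: Sortino ratio = (9.2% − 2.4%) / 7.1% = 0.958
Highest: Oakridge (0.958).

Oakridge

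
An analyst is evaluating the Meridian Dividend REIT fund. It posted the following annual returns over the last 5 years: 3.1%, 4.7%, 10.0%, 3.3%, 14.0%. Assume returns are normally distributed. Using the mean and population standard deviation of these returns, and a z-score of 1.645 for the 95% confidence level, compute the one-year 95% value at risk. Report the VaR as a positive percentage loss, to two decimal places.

0.04

r̄ = (3.1 + 4.7 + 10 + 3.3 + 14) / 5 = 35.10 / 5 = 7.0200%
Σ(r − r̄)² = (3.1 − 7.0200)² + (4.7 − 7.0200)² + (10 − 7.0200)² + … = 92.1880
σ = √[92.1880 / 5] = 4.2939%
VaR = −(r̄ − z·σ) = −(7.0200 − 1.645 × 4.2939) = −(-0.0435) = 0.0435%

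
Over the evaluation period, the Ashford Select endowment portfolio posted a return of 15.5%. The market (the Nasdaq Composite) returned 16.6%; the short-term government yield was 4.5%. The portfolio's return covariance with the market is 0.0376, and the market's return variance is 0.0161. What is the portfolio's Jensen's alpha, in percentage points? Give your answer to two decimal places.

β = Cov / Var = 0.0376 / 0.0161 = 2.3354
E[R] = Rf + β(Rm − Rf) = 4.5% + 2.3354 × (16.6% − 4.5%) = 32.7583%
α = Rp − E[R] = 15.5% − 32.7583% = -17.2583

-17.26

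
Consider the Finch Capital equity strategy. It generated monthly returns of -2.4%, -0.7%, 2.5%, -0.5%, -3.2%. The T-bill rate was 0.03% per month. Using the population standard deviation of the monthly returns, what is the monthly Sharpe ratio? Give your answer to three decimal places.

Mean return r̄ = -4.30 / 5 = -0.8600%
Population σ = √[Σ(r − r̄)² / 5] = √[19.2920 / 5] = √3.8584 = 1.9643%
Sharpe = (r̄ − rf) / σ = (-0.8600 − 0.03) / 1.9643 = -0.8900 / 1.9643 = -0.4531

-0.453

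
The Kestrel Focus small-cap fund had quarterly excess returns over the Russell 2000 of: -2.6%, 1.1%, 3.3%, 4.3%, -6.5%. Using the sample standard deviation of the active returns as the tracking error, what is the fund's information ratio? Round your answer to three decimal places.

μ = (-2.6 + 1.1 + 3.3 + 4.3 − 6.5) / 5 = -0.0800%
Sample std dev = √[79.5680 / 4] = 4.4600%
IR = μ / tracking error = -0.0800 / 4.4600 = -0.0179

-0.018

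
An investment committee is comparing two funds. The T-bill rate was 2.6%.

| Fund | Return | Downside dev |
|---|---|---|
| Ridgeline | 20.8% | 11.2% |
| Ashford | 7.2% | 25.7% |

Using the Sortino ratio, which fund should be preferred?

Ridgeline

Ridgeline: Sortino ratio = (20.8% − 2.6%) / 11.2% = 1.625
Ashford: Sortino ratio = (7.2% − 2.6%) / 25.7% = 0.179
Highest: Ridgeline (1.625).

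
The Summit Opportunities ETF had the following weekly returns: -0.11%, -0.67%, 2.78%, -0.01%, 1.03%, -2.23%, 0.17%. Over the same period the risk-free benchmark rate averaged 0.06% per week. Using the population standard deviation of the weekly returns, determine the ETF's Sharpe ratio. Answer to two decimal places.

0.05

r̄ = (-0.11 − 0.67 + 2.78 − 0.01 + 1.03 − 2.23 + 0.17) / 7 = 0.1371%
Population std dev = √[14.1205 / 7] = 1.4203%
Sharpe = (r̄ − rf) / σ = (0.1371 − 0.06) / 1.4203 = 0.0771 / 1.4203 = 0.0543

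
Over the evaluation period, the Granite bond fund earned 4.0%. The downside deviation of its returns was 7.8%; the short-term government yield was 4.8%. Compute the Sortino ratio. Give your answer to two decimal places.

-0.10

Sortino = (Rp − Rf) / σd = (4.0% − 4.8%) / 7.8% = -0.80% / 7.8% = -0.1026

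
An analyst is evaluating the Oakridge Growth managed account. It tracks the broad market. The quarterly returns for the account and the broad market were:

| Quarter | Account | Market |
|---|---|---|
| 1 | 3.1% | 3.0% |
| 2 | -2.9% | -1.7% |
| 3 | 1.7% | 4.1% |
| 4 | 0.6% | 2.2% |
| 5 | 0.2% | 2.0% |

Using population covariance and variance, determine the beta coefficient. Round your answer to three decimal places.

0.928

r̄p = 0.5400%,  r̄m = 1.9200%
Cov = Σ(rp − r̄p)(rm − r̄m) / 5 = 3.5472
Var(rm) = Σ(rm − r̄m)² / 5 = 3.8216
β = Cov / Var = 3.5472 / 3.8216 = 0.9282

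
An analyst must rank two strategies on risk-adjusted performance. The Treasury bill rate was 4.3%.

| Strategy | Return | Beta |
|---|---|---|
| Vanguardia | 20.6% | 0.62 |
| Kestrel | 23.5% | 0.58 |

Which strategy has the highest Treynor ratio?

Vanguardia: Treynor = (20.6% − 4.3%) / 0.62 = 26.290
Kestrel: Treynor = (23.5% − 4.3%) / 0.58 = 33.103
Highest: Kestrel (33.103).

Kestrel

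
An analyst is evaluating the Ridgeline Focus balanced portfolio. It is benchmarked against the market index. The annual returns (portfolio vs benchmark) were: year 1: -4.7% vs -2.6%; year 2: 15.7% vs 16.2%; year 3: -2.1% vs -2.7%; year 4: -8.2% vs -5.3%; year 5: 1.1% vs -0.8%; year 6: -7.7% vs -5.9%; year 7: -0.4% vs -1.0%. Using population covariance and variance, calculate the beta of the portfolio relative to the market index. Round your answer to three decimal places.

r̄p = -0.9000%,  r̄m = -0.3000%
Cov = Σ(rp − r̄p)(rm − r̄m) / 7 = 51.2500
Var(rm) = Σ(rm − r̄m)² / 7 = 48.6286
β = Cov / Var = 51.2500 / 48.6286 = 1.0539

1.054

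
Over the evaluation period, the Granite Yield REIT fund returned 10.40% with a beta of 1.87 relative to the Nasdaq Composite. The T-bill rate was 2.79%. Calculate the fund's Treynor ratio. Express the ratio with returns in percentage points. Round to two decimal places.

Treynor = (Rp − Rf) / β = (10.40% − 2.79%) / 1.87 = 7.61 / 1.87 = 4.0695

4.07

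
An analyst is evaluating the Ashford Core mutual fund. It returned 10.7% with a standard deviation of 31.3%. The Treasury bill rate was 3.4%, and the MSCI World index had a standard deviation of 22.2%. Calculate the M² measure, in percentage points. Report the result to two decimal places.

Sharpe = (Rp − Rf) / σp = (10.7% − 3.4%) / 31.3% = 0.2332
M² = Rf + Sharpe × σm = 3.4% + 0.2332 × 22.2% = 8.5770%

8.58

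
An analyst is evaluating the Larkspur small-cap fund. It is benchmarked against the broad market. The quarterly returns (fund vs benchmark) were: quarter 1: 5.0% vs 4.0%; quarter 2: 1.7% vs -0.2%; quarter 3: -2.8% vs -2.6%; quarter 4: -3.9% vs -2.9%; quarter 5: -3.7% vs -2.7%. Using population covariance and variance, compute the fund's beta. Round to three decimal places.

r̄p = -0.7400%,  r̄m = -0.8800%
Cov = Σ(rp − r̄p)(rm − r̄m) / 5 = 8.9968
Var(rm) = Σ(rm − r̄m)² / 5 = 6.9256
β = Cov / Var = 8.9968 / 6.9256 = 1.2991

1.299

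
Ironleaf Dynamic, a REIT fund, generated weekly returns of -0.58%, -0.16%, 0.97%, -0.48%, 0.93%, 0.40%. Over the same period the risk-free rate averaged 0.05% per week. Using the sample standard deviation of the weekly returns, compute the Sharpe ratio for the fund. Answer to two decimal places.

0.19

r̄ = (-0.58 − 0.16 + 0.97 − 0.48 + 0.93 + 0.4) / 6 = 0.1800%
Σ(r − r̄)² = 2.3638; sample σ = √(2.3638/5) = 0.6876%
Sharpe = (r̄ − rf) / σ = (0.1800 − 0.05) / 0.6876 = 0.1300 / 0.6876 = 0.1891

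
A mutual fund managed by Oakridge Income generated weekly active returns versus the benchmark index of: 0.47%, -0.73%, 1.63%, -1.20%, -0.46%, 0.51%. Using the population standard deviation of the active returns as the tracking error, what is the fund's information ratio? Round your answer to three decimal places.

0.039

μ = (0.47 − 0.73 + 1.63 − 1.2 − 0.46 + 0.51) / 6 = 0.220 / 6 = 0.0367%
Σ(r − μ)² = (0.47 − 0.0367)² + (-0.73 − 0.0367)² + (1.63 − 0.0367)² + … = 5.3143
σ = √[5.3143 / 6] = 0.9411%
IR = μ / tracking error = 0.0367 / 0.9411 = 0.0390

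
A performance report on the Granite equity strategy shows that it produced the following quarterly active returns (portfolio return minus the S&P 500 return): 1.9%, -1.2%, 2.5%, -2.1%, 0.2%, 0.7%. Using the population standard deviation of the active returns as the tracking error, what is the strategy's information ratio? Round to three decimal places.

0.207

r̄ = (1.9 − 1.2 + 2.5 − 2.1 + 0.2 + 0.7) / 6 = 0.3333%
Σ(r − r̄)² = (1.9 − 0.3333)² + (-1.2 − 0.3333)² + (2.5 − 0.3333)² + … = 15.5733
σ = √[15.5733 / 6] = 1.6111%
IR = r̄ / tracking error = 0.3333 / 1.6111 = 0.2069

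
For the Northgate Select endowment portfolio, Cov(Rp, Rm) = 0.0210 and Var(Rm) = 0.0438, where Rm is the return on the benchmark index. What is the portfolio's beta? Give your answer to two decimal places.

0.48

β = Cov(Rp, Rm) / Var(Rm) = 0.0210 / 0.0438 = 0.4795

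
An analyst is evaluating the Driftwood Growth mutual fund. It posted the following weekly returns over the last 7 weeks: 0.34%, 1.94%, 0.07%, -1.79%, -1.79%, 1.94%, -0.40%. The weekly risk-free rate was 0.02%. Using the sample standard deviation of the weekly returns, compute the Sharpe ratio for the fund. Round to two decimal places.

μ = (0.34 + 1.94 + 0.07 − 1.79 − 1.79 + 1.94 − 0.4) / 7 = 0.0443%
Sample std dev = √[14.2022 / 6] = 1.5385%
Sharpe = (μ − rf) / σ = (0.0443 − 0.02) / 1.5385 = 0.0243 / 1.5385 = 0.0158

0.02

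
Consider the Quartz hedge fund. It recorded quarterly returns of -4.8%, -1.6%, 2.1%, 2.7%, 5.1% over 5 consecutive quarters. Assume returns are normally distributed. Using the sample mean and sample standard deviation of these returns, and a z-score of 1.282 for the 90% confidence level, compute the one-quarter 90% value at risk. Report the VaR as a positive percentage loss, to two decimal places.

r̄ = (-4.8 − 1.6 + 2.1 + 2.7 + 5.1) / 5 = 3.50 / 5 = 0.7000%
Σ(r − r̄)² = 60.8600; sample σ = √(60.8600/4) = 3.9006%
VaR = −(r̄ − z·σ) = −(0.7000 − 1.282 × 3.9006) = −(-4.3006) = 4.3006%

4.30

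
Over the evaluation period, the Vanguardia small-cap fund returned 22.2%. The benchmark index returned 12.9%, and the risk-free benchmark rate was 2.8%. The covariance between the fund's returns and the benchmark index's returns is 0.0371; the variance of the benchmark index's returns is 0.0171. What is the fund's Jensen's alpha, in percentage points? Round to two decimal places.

-2.51

β = Cov / Var = 0.0371 / 0.0171 = 2.1696
E[R] = Rf + β(Rm − Rf) = 2.8% + 2.1696 × (12.9% − 2.8%) = 24.7130%
α = Rp − E[R] = 22.2% − 24.7130% = -2.5130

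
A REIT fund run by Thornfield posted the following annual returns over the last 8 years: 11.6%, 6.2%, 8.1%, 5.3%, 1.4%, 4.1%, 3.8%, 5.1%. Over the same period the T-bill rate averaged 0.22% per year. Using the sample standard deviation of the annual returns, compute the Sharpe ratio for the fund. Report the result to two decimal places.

μ = (11.6 + 6.2 + 8.1 + 5.3 + 1.4 + 4.1 + 3.8 + 5.1) / 8 = 45.60 / 8 = 5.7000%
Sample std dev = √[66.0000 / 7] = 3.0706%
Sharpe = (μ − rf) / σ = (5.7000 − 0.22) / 3.0706 = 5.4800 / 3.0706 = 1.7847

1.78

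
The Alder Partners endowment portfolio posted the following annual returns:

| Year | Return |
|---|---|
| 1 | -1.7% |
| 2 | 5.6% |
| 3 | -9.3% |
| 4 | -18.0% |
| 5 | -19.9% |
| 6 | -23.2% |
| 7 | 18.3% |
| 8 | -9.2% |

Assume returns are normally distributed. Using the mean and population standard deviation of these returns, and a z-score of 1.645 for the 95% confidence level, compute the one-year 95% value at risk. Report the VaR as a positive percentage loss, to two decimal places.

28.83

μ = (-1.7 + 5.6 − 9.3 − 18 − 19.9 − 23.2 + 18.3 − 9.2) / 8 = -7.1750%
Σ(r − μ)² = 1386.6750; population σ = √(1386.6750/8) = 13.1657%
VaR = −(μ − z·σ) = −(-7.1750 − 1.645 × 13.1657) = −(-28.8326) = 28.8326%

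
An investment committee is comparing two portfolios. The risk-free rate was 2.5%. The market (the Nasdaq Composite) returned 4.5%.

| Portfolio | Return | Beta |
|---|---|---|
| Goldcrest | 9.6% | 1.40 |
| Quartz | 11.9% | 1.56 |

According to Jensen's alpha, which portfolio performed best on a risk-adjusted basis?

Goldcrest: α = 9.6% − [2.5% + 1.40 × (4.5% − 2.5%)] = 4.300
Quartz: α = 11.9% − [2.5% + 1.56 × (4.5% − 2.5%)] = 6.280
Highest: Quartz (6.280).

Quartz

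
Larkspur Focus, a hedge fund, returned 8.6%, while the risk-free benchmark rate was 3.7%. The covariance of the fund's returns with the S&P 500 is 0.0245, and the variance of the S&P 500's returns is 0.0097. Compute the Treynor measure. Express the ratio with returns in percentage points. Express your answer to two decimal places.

1.94

β = Cov / Var = 0.0245 / 0.0097 = 2.5258
Treynor = (Rp − Rf) / β = (8.6% − 3.7%) / 2.5258 = 4.90 / 2.5258 = 1.9400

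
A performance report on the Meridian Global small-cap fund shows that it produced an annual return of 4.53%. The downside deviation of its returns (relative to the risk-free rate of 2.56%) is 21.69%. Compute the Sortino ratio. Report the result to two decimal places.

0.09

Sortino = (Rp − Rf) / σd = (4.53% − 2.56%) / 21.69% = 1.97% / 21.69% = 0.0908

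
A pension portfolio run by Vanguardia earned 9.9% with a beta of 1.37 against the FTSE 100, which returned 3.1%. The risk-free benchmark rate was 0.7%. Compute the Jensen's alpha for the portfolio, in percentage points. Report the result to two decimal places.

CAPM expected return = Rf + β(Rm − Rf) = 0.7% + 1.37 × (3.1% − 0.7%) = 0.7 + 1.37 × 2.40 = 3.9880%
Jensen's α = Rp − E[R] = 9.9% − 3.9880% = 5.9120

5.91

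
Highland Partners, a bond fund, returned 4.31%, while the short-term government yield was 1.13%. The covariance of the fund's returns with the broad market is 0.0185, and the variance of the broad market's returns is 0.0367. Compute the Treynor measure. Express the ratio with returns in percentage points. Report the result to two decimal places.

β = Cov / Var = 0.0185 / 0.0367 = 0.5041
Treynor = (Rp − Rf) / β = (4.31% − 1.13%) / 0.5041 = 3.18 / 0.5041 = 6.3083

6.31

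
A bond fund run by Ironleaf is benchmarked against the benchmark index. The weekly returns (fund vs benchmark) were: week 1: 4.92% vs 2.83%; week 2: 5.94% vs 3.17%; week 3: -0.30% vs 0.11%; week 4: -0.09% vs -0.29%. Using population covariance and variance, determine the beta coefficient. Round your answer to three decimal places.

1.808

r̄p = 2.6175%,  r̄m = 1.4550%
Cov = Σ(rp − r̄p)(rm − r̄m) / 4 = 4.3782
Var(rm) = Σ(rm − r̄m)² / 4 = 2.4215
β = Cov / Var = 4.3782 / 2.4215 = 1.8081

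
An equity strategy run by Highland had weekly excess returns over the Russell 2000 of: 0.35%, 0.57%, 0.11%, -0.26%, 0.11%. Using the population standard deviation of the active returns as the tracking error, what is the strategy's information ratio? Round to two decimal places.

0.63

r̄ = (0.35 + 0.57 + 0.11 − 0.26 + 0.11) / 5 = 0.1760%
Σ(r − r̄)² = 0.3843; population σ = √(0.3843/5) = 0.2772%
IR = r̄ / tracking error = 0.1760 / 0.2772 = 0.6349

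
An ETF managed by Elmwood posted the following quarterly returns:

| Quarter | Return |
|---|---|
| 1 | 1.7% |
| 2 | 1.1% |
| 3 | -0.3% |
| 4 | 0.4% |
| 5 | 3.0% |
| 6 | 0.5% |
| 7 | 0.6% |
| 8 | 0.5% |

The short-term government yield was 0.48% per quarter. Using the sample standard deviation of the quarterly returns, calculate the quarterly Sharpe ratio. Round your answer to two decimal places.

0.45

r̄ = (1.7 + 1.1 − 0.3 + 0.4 + 3 + 0.5 + 0.6 + 0.5) / 8 = 7.50 / 8 = 0.9375%
Sample σ = √[Σ(r − r̄)² / 7] = √[7.1788 / 7] = √1.0255 = 1.0127%
Sharpe = (r̄ − rf) / σ = (0.9375 − 0.48) / 1.0127 = 0.4575 / 1.0127 = 0.4518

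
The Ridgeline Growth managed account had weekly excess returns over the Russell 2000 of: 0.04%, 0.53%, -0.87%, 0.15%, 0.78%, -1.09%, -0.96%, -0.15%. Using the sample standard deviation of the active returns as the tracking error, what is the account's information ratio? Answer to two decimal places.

-0.28

r̄ = (0.04 + 0.53 − 0.87 + 0.15 + 0.78 − 1.09 − 0.96 − 0.15) / 8 = -0.1963%
Sample σ = √[Σ(r − r̄)² / 7] = √[3.4944 / 7] = √0.4992 = 0.7065%
IR = r̄ / tracking error = -0.1963 / 0.7065 = -0.2778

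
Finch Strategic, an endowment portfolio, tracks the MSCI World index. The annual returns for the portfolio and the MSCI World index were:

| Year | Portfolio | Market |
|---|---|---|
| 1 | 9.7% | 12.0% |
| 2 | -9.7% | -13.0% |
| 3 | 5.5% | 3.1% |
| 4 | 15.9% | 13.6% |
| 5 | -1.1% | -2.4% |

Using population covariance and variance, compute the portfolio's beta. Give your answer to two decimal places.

r̄p = 4.0600%,  r̄m = 2.6600%
Cov = Σ(rp − r̄p)(rm − r̄m) / 5 = 84.8864
Var(rm) = Σ(rm − r̄m)² / 5 = 95.5904
β = Cov / Var = 84.8864 / 95.5904 = 0.8880

0.89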